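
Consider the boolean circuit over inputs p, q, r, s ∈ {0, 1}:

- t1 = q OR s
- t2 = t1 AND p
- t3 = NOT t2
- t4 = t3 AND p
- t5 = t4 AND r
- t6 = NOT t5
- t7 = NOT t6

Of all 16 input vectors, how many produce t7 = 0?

15

t7 = NOT t6 must be 0, so t6 = 1.
t6 = NOT t5 must be 1, so t5 = 0.
Enumerating the 16 input combinations, 15 give t7 = 0 and 1 give t7 = 1.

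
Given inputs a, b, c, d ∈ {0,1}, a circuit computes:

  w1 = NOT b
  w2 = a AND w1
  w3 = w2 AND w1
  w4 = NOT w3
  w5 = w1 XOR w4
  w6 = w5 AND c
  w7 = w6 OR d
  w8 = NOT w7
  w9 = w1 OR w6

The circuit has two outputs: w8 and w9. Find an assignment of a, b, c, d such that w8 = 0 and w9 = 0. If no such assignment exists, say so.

Check with a=1, b=1, c=0, d=1:
w1 = NOT b = NOT 1 = 0
w2 = a AND w1 = 1 AND 0 = 0
w3 = w2 AND w1 = 0 AND 0 = 0
w4 = NOT w3 = NOT 0 = 1
w5 = w1 XOR w4 = 0 XOR 1 = 1
w6 = w5 AND c = 1 AND 0 = 0
w7 = w6 OR d = 0 OR 1 = 1
w8 = NOT w7 = NOT 1 = 0
w9 = w1 OR w6 = 0 OR 0 = 0
So w8 = 0 and w9 = 0.

a=1, b=1, c=0, d=1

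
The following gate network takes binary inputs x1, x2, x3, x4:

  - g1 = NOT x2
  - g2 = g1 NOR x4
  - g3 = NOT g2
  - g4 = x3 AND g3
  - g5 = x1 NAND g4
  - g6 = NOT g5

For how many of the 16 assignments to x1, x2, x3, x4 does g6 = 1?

g6 = NOT g5 must be 1, so g5 = 0.
Satisfying assignments:
  x1=1, x2=0, x3=1, x4=0
  x1=1, x2=0, x3=1, x4=1
  x1=1, x2=1, x3=1, x4=1

3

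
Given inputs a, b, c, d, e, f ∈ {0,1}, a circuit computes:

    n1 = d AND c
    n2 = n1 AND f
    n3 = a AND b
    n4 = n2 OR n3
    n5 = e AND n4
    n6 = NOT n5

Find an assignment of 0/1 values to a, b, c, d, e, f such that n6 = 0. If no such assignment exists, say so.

a=1, b=1, c=0, d=1, e=1, f=1

n6 = NOT n5 must be 0, so n5 = 1.
n5 = e AND n4 must be 1, so both e = 1 and n4 = 1.
Check with a=1, b=1, c=0, d=1, e=1, f=1:
n1 = d AND c = 1 AND 0 = 0
n2 = n1 AND f = 0 AND 1 = 0
n3 = a AND b = 1 AND 1 = 1
n4 = n2 OR n3 = 0 OR 1 = 1
n5 = e AND n4 = 1 AND 1 = 1
n6 = NOT n5 = NOT 1 = 0
So n6 = 0 as required.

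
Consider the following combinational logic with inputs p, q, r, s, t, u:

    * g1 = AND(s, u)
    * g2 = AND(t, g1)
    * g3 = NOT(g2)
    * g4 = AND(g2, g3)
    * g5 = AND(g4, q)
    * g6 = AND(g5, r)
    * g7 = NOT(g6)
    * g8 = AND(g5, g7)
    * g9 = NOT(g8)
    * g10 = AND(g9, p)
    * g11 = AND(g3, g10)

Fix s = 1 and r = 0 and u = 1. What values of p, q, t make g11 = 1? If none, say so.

p=1, q=1, t=0

g11 = AND(g3, g10) must be 1, so both g3 = 1 and g10 = 1.
g3 = NOT(g2) must be 1, so g2 = 0.
Check with s = 1 and r = 0 and u = 1 and p=1, q=1, t=0:
g1 = AND(s, u) = AND(1, 1) = 1
g2 = AND(t, g1) = AND(0, 1) = 0
g3 = NOT(g2) = NOT 0 = 1
g4 = AND(g2, g3) = AND(0, 1) = 0
g5 = AND(g4, q) = AND(0, 1) = 0
g6 = AND(g5, r) = AND(0, 0) = 0
g7 = NOT(g6) = NOT 0 = 1
g8 = AND(g5, g7) = AND(0, 1) = 0
g9 = NOT(g8) = NOT 0 = 1
g10 = AND(g9, p) = AND(1, 1) = 1
g11 = AND(g3, g10) = AND(1, 1) = 1
So g11 = 1.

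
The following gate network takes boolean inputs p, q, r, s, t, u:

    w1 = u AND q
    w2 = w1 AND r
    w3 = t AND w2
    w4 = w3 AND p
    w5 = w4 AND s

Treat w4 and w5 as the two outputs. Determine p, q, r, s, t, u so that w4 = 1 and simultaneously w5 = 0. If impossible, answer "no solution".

Check with p=1 q=1 r=1 s=0 t=1 u=1:
w1 = u AND q = 1 AND 1 = 1
w2 = w1 AND r = 1 AND 1 = 1
w3 = t AND w2 = 1 AND 1 = 1
w4 = w3 AND p = 1 AND 1 = 1
w5 = w4 AND s = 1 AND 0 = 0
So w4 = 1 and w5 = 0.

p=1 q=1 r=1 s=0 t=1 u=1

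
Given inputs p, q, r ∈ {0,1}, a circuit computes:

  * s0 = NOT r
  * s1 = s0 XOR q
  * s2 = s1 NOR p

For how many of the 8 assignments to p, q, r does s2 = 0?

6

s2 = s1 NOR p must be 0, so at least one of s1, p is 1.
Satisfying assignments:
  p=0, q=0, r=0
  p=0, q=1, r=1
  p=1, q=0, r=0
  p=1, q=0, r=1
  p=1, q=1, r=0
  p=1, q=1, r=1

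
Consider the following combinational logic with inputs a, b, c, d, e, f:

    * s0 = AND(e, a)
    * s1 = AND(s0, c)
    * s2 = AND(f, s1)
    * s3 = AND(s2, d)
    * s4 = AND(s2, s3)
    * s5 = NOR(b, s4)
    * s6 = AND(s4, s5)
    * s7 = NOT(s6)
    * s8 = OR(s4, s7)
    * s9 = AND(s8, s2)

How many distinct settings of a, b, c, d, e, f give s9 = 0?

s9 = AND(s8, s2) must be 0, so at least one of s8, s2 is 0.
Enumerating the 64 input combinations, 60 give s9 = 0 and 4 give s9 = 1.

60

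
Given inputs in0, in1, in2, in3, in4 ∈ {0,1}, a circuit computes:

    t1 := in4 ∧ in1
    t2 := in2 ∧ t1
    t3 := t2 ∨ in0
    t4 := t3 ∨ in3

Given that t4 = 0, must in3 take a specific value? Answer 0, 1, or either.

0

t4 = t3 ∨ in3 must be 0, so both t3 = 0 and in3 = 0.
t3 = t2 ∨ in0 must be 0, so both t2 = 0 and in0 = 0.
Every assignment with t4 = 0 has in3 = 0; there are 7 such assignment(s).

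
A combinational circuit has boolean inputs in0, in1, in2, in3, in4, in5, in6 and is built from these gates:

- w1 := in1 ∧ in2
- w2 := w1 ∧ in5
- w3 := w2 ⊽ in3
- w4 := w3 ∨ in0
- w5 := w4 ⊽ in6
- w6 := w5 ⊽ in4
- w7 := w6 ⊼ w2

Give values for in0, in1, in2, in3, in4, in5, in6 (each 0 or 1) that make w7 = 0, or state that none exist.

in0=1, in1=1, in2=1, in3=0, in4=0, in5=1, in6=0

w7 = w6 ⊼ w2 must be 0, so both w6 = 1 and w2 = 1.
w6 = w5 ⊽ in4 must be 1, so both w5 = 0 and in4 = 0.
w2 = w1 ∧ in5 must be 1, so both w1 = 1 and in5 = 1.
Check with in0=1, in1=1, in2=1, in3=0, in4=0, in5=1, in6=0:
w1 = in1 ∧ in2 = 1 ∧ 1 = 1
w2 = w1 ∧ in5 = 1 ∧ 1 = 1
w3 = w2 ⊽ in3 = 1 ⊽ 0 = 0
w4 = w3 ∨ in0 = 0 ∨ 1 = 1
w5 = w4 ⊽ in6 = 1 ⊽ 0 = 0
w6 = w5 ⊽ in4 = 0 ⊽ 0 = 1
w7 = w6 ⊼ w2 = 1 ⊼ 1 = 0
So w7 = 0 as required.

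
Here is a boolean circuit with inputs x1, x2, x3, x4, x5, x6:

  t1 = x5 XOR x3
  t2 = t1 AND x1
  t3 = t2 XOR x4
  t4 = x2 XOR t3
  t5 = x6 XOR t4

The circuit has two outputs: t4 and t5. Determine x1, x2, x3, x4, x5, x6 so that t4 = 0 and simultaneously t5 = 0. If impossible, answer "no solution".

x1=1 x2=1 x3=0 x4=1 x5=0 x6=0

Check with x1=1 x2=1 x3=0 x4=1 x5=0 x6=0:
t1 = x5 XOR x3 = 0 XOR 0 = 0
t2 = t1 AND x1 = 0 AND 1 = 0
t3 = t2 XOR x4 = 0 XOR 1 = 1
t4 = x2 XOR t3 = 1 XOR 1 = 0
t5 = x6 XOR t4 = 0 XOR 0 = 0
So t4 = 0 and t5 = 0.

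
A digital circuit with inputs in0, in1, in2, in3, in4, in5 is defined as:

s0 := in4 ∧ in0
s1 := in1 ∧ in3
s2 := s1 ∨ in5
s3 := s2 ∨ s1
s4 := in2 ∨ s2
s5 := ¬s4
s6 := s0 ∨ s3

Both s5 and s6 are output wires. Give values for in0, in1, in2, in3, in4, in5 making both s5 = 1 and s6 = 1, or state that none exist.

Check with in0=1, in1=0, in2=0, in3=1, in4=1, in5=0:
s0 = in4 ∧ in0 = 1 ∧ 1 = 1
s1 = in1 ∧ in3 = 0 ∧ 1 = 0
s2 = s1 ∨ in5 = 0 ∨ 0 = 0
s3 = s2 ∨ s1 = 0 ∨ 0 = 0
s4 = in2 ∨ s2 = 0 ∨ 0 = 0
s5 = ¬s4 = ¬0 = 1
s6 = s0 ∨ s3 = 1 ∨ 0 = 1
So s5 = 1 and s6 = 1.

in0=1, in1=0, in2=0, in3=1, in4=1, in5=0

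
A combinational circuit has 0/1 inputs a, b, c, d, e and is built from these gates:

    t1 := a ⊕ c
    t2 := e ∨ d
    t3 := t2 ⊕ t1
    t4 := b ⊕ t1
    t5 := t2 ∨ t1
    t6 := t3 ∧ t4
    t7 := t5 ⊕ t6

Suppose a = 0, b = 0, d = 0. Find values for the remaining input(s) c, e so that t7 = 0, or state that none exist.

Check with a = 0, b = 0, d = 0 and c=0, e=0:
t1 = a ⊕ c = 0 ⊕ 0 = 0
t2 = e ∨ d = 0 ∨ 0 = 0
t3 = t2 ⊕ t1 = 0 ⊕ 0 = 0
t4 = b ⊕ t1 = 0 ⊕ 0 = 0
t5 = t2 ∨ t1 = 0 ∨ 0 = 0
t6 = t3 ∧ t4 = 0 ∧ 0 = 0
t7 = t5 ⊕ t6 = 0 ⊕ 0 = 0
So t7 = 0.

c=0 e=0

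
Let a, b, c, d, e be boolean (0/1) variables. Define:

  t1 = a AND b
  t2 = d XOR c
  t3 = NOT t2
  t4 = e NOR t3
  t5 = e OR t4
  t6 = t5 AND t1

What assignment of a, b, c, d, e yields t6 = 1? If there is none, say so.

t6 = t5 AND t1 must be 1, so both t5 = 1 and t1 = 1.
t5 = e OR t4 must be 1, so at least one of e, t4 is 1.
Check with a=1, b=1, c=0, d=1, e=0:
t1 = a AND b = 1 AND 1 = 1
t2 = d XOR c = 1 XOR 0 = 1
t3 = NOT t2 = NOT 1 = 0
t4 = e NOR t3 = 0 NOR 0 = 1
t5 = e OR t4 = 0 OR 1 = 1
t6 = t5 AND t1 = 1 AND 1 = 1
So t6 = 1 as required.

a=1, b=1, c=0, d=1, e=0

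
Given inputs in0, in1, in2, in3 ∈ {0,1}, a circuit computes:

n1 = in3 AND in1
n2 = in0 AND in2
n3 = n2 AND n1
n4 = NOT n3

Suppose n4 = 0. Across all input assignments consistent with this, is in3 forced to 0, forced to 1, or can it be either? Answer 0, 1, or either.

1

n4 = NOT n3 must be 0, so n3 = 1.
Every assignment with n4 = 0 has in3 = 1; there are 1 such assignment(s).
  in0=1, in1=1, in2=1, in3=1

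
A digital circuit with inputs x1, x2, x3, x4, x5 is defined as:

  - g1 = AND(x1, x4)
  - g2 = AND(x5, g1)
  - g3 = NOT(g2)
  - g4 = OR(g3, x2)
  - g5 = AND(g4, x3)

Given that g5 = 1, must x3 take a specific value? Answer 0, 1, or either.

1

g5 = AND(g4, x3) must be 1, so both g4 = 1 and x3 = 1.
g4 = OR(g3, x2) must be 1, so at least one of g3, x2 is 1.
Every assignment with g5 = 1 has x3 = 1; there are 15 such assignment(s).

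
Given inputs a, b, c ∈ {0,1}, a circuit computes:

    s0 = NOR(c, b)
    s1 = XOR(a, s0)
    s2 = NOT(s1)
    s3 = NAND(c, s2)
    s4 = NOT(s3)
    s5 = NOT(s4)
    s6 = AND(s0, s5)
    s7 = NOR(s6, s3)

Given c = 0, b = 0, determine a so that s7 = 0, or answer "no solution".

a=1

s7 = NOR(s6, s3) must be 0, so at least one of s6, s3 is 1.
Check with c = 0, b = 0 and a=1:
s0 = NOR(c, b) = NOR(0, 0) = 1
s1 = XOR(a, s0) = XOR(1, 1) = 0
s2 = NOT(s1) = NOT 0 = 1
s3 = NAND(c, s2) = NAND(0, 1) = 1
s4 = NOT(s3) = NOT 1 = 0
s5 = NOT(s4) = NOT 0 = 1
s6 = AND(s0, s5) = AND(1, 1) = 1
s7 = NOR(s6, s3) = NOR(1, 1) = 0
So s7 = 0.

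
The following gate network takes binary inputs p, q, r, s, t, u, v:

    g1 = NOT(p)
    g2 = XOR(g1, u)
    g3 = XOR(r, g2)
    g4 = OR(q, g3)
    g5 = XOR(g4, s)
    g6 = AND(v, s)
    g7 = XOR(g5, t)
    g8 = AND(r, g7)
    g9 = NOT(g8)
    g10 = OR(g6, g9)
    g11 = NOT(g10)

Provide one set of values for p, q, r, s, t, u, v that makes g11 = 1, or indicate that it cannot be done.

p=1 q=0 r=1 s=1 t=1 u=0 v=0

g11 = NOT(g10) must be 1, so g10 = 0.
Check with p=1 q=0 r=1 s=1 t=1 u=0 v=0:
g1 = NOT(p) = NOT 1 = 0
g2 = XOR(g1, u) = XOR(0, 0) = 0
g3 = XOR(r, g2) = XOR(1, 0) = 1
g4 = OR(q, g3) = OR(0, 1) = 1
g5 = XOR(g4, s) = XOR(1, 1) = 0
g6 = AND(v, s) = AND(0, 1) = 0
g7 = XOR(g5, t) = XOR(0, 1) = 1
g8 = AND(r, g7) = AND(1, 1) = 1
g9 = NOT(g8) = NOT 1 = 0
g10 = OR(g6, g9) = OR(0, 0) = 0
g11 = NOT(g10) = NOT 0 = 1
So g11 = 1 as required.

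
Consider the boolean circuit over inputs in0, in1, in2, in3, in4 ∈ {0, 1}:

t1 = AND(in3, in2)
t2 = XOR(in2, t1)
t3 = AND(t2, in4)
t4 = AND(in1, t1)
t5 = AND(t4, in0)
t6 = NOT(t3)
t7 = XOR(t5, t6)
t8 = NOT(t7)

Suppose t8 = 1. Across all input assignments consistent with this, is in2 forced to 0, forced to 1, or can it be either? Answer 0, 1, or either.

1

t8 = NOT(t7) must be 1, so t7 = 0.
Every assignment with t8 = 1 has in2 = 1; there are 6 such assignment(s).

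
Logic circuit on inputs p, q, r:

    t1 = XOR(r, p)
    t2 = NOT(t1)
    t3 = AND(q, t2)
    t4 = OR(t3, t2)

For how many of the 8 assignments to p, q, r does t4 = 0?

t4 = OR(t3, t2) must be 0, so both t3 = 0 and t2 = 0.
t3 = AND(q, t2) must be 0, so at least one of q, t2 is 0.
Satisfying assignments:
  p=0, q=0, r=1
  p=0, q=1, r=1
  p=1, q=0, r=0
  p=1, q=1, r=0

4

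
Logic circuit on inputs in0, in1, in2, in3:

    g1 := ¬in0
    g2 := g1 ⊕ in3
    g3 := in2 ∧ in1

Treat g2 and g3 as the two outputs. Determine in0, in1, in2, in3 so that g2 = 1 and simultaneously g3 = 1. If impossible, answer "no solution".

in0=1, in1=1, in2=1, in3=1

Check with in0=1, in1=1, in2=1, in3=1:
g1 = ¬in0 = ¬1 = 0
g2 = g1 ⊕ in3 = 0 ⊕ 1 = 1
g3 = in2 ∧ in1 = 1 ∧ 1 = 1
So g2 = 1 and g3 = 1.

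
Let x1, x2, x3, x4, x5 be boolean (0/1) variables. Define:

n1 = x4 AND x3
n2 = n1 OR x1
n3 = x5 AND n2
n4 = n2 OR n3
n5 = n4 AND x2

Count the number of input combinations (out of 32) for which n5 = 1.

10

n5 = n4 AND x2 must be 1, so both n4 = 1 and x2 = 1.
n4 = n2 OR n3 must be 1, so at least one of n2, n3 is 1.
Enumerating the 32 input combinations, 10 give n5 = 1 and 22 give n5 = 0.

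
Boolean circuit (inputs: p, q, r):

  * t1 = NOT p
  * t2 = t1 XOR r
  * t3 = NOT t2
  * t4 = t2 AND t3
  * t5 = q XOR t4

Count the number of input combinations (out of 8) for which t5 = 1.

t5 = q XOR t4 must be 1, so q and t4 differ.
Enumerating the 8 input combinations, 4 give t5 = 1 and 4 give t5 = 0.

4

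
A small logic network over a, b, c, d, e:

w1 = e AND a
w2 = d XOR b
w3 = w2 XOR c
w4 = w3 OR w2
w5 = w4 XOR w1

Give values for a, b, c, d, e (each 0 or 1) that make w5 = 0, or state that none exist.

a=1, b=0, c=0, d=0, e=0

w5 = w4 XOR w1 must be 0, so w4 and w1 are equal.
Check with a=1, b=0, c=0, d=0, e=0:
w1 = e AND a = 0 AND 1 = 0
w2 = d XOR b = 0 XOR 0 = 0
w3 = w2 XOR c = 0 XOR 0 = 0
w4 = w3 OR w2 = 0 OR 0 = 0
w5 = w4 XOR w1 = 0 XOR 0 = 0
So w5 = 0 as required.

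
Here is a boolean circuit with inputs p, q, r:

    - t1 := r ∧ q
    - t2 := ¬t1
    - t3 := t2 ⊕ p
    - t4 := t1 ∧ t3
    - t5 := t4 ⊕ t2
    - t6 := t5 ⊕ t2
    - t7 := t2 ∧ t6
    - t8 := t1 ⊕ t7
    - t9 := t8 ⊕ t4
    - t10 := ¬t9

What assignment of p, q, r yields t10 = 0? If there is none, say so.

p=0, q=1, r=1

t10 = ¬t9 must be 0, so t9 = 1.
t9 = t8 ⊕ t4 must be 1, so t8 and t4 differ.
Check with p=0, q=1, r=1:
t1 = r ∧ q = 1 ∧ 1 = 1
t2 = ¬t1 = ¬1 = 0
t3 = t2 ⊕ p = 0 ⊕ 0 = 0
t4 = t1 ∧ t3 = 1 ∧ 0 = 0
t5 = t4 ⊕ t2 = 0 ⊕ 0 = 0
t6 = t5 ⊕ t2 = 0 ⊕ 0 = 0
t7 = t2 ∧ t6 = 0 ∧ 0 = 0
t8 = t1 ⊕ t7 = 1 ⊕ 0 = 1
t9 = t8 ⊕ t4 = 1 ⊕ 0 = 1
t10 = ¬t9 = ¬1 = 0
So t10 = 0 as required.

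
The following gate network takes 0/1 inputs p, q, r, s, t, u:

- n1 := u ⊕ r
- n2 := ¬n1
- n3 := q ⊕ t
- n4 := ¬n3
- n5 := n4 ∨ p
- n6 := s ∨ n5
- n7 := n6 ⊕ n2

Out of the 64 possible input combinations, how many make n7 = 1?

32

n7 = n6 ⊕ n2 must be 1, so n6 and n2 differ.
Enumerating the 64 input combinations, 32 give n7 = 1 and 32 give n7 = 0.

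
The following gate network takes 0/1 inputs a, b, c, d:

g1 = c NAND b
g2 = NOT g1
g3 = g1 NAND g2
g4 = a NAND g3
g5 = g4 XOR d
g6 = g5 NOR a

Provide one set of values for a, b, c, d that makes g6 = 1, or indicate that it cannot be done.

Check with a=0, b=0, c=0, d=1:
g1 = c NAND b = 0 NAND 0 = 1
g2 = NOT g1 = NOT 1 = 0
g3 = g1 NAND g2 = 1 NAND 0 = 1
g4 = a NAND g3 = 0 NAND 1 = 1
g5 = g4 XOR d = 1 XOR 1 = 0
g6 = g5 NOR a = 0 NOR 0 = 1
So g6 = 1 as required.

a=0, b=0, c=0, d=1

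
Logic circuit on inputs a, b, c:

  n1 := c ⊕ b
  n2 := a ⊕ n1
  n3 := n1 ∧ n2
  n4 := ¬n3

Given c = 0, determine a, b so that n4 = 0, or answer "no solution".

n4 = ¬n3 must be 0, so n3 = 1.
n3 = n1 ∧ n2 must be 1, so both n1 = 1 and n2 = 1.
Check with c = 0 and a=0, b=1:
n1 = c ⊕ b = 0 ⊕ 1 = 1
n2 = a ⊕ n1 = 0 ⊕ 1 = 1
n3 = n1 ∧ n2 = 1 ∧ 1 = 1
n4 = ¬n3 = ¬1 = 0
So n4 = 0.

a=0 b=1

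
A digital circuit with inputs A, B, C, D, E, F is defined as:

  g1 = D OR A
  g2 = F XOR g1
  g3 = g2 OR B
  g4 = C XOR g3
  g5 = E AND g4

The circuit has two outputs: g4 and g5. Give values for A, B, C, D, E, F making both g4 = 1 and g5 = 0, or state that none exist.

Check with A=0 B=1 C=0 D=1 E=0 F=0:
g1 = D OR A = 1 OR 0 = 1
g2 = F XOR g1 = 0 XOR 1 = 1
g3 = g2 OR B = 1 OR 1 = 1
g4 = C XOR g3 = 0 XOR 1 = 1
g5 = E AND g4 = 0 AND 1 = 0
So g4 = 1 and g5 = 0.

A=0 B=1 C=0 D=1 E=0 F=0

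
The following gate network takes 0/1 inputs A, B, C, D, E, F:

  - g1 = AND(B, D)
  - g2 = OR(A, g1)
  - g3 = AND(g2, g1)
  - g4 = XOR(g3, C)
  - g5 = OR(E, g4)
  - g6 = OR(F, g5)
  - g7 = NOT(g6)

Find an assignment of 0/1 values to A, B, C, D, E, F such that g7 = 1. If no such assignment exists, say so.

g7 = NOT(g6) must be 1, so g6 = 0.
g6 = OR(F, g5) must be 0, so both F = 0 and g5 = 0.
Check with A=1, B=0, C=0, D=1, E=0, F=0:
g1 = AND(B, D) = AND(0, 1) = 0
g2 = OR(A, g1) = OR(1, 0) = 1
g3 = AND(g2, g1) = AND(1, 0) = 0
g4 = XOR(g3, C) = XOR(0, 0) = 0
g5 = OR(E, g4) = OR(0, 0) = 0
g6 = OR(F, g5) = OR(0, 0) = 0
g7 = NOT(g6) = NOT 0 = 1
So g7 = 1 as required.

A=1, B=0, C=0, D=1, E=0, F=0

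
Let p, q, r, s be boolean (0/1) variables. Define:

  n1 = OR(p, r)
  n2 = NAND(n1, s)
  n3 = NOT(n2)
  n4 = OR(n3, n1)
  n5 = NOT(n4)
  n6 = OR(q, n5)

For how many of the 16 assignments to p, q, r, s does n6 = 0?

6

n6 = OR(q, n5) must be 0, so both q = 0 and n5 = 0.
n5 = NOT(n4) must be 0, so n4 = 1.
n4 = OR(n3, n1) must be 1, so at least one of n3, n1 is 1.
Enumerating the 16 input combinations, 6 give n6 = 0 and 10 give n6 = 1.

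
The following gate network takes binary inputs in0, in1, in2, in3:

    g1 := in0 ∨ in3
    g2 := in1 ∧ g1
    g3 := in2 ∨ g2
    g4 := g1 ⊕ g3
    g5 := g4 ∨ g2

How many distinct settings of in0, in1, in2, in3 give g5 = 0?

5

g5 = g4 ∨ g2 must be 0, so both g4 = 0 and g2 = 0.
g4 = g1 ⊕ g3 must be 0, so g1 and g3 are equal.
Satisfying assignments:
  in0=0, in1=0, in2=0, in3=0
  in0=0, in1=0, in2=1, in3=1
  in0=0, in1=1, in2=0, in3=0
  in0=1, in1=0, in2=1, in3=0
  in0=1, in1=0, in2=1, in3=1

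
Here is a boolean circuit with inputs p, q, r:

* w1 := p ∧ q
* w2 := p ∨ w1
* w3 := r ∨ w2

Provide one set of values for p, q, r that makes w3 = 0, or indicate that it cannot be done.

w3 = r ∨ w2 must be 0, so both r = 0 and w2 = 0.
w2 = p ∨ w1 must be 0, so both p = 0 and w1 = 0.
Check with p=0, q=1, r=0:
w1 = p ∧ q = 0 ∧ 1 = 0
w2 = p ∨ w1 = 0 ∨ 0 = 0
w3 = r ∨ w2 = 0 ∨ 0 = 0
So w3 = 0 as required.

p=0, q=1, r=0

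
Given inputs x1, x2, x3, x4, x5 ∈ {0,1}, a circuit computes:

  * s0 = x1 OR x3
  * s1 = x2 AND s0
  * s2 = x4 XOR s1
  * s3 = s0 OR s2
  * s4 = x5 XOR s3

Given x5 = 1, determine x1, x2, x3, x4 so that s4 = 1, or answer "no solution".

x1=0, x2=1, x3=0, x4=0

Check with x5 = 1 and x1=0, x2=1, x3=0, x4=0:
s0 = x1 OR x3 = 0 OR 0 = 0
s1 = x2 AND s0 = 1 AND 0 = 0
s2 = x4 XOR s1 = 0 XOR 0 = 0
s3 = s0 OR s2 = 0 OR 0 = 0
s4 = x5 XOR s3 = 1 XOR 0 = 1
So s4 = 1.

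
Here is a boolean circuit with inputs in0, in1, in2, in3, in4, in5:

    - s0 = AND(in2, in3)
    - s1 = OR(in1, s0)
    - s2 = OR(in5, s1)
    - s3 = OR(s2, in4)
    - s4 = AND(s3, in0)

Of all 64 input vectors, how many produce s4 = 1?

s4 = AND(s3, in0) must be 1, so both s3 = 1 and in0 = 1.
Enumerating the 64 input combinations, 29 give s4 = 1 and 35 give s4 = 0.

29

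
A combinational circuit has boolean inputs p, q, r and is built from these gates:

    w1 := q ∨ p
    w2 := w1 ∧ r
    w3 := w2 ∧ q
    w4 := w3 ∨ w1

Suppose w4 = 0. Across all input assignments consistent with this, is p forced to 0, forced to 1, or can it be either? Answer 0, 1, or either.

0

w4 = w3 ∨ w1 must be 0, so both w3 = 0 and w1 = 0.
Every assignment with w4 = 0 has p = 0; there are 2 such assignment(s).
  p=0, q=0, r=0
  p=0, q=0, r=1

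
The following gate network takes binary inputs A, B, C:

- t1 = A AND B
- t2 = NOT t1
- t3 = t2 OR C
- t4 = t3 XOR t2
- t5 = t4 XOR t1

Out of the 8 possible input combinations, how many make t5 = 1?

1

t5 = t4 XOR t1 must be 1, so t4 and t1 differ.
Satisfying assignments:
  A=1, B=1, C=0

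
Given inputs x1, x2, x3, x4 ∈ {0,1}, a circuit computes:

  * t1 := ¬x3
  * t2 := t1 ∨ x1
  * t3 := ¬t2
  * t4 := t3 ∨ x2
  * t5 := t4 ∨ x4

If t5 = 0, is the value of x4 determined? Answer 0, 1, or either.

0

t5 = t4 ∨ x4 must be 0, so both t4 = 0 and x4 = 0.
t4 = t3 ∨ x2 must be 0, so both t3 = 0 and x2 = 0.
Every assignment with t5 = 0 has x4 = 0; there are 3 such assignment(s).
  x1=0, x2=0, x3=0, x4=0
  x1=1, x2=0, x3=0, x4=0
  x1=1, x2=0, x3=1, x4=0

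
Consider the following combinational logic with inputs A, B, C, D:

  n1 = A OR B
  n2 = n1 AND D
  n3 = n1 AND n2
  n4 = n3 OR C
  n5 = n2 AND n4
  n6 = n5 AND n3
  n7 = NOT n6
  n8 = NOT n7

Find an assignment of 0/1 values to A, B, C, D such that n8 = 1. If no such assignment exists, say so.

n8 = NOT n7 must be 1, so n7 = 0.
n7 = NOT n6 must be 0, so n6 = 1.
Check with A=1, B=1, C=0, D=1:
n1 = A OR B = 1 OR 1 = 1
n2 = n1 AND D = 1 AND 1 = 1
n3 = n1 AND n2 = 1 AND 1 = 1
n4 = n3 OR C = 1 OR 0 = 1
n5 = n2 AND n4 = 1 AND 1 = 1
n6 = n5 AND n3 = 1 AND 1 = 1
n7 = NOT n6 = NOT 1 = 0
n8 = NOT n7 = NOT 0 = 1
So n8 = 1 as required.

A=1, B=1, C=0, D=1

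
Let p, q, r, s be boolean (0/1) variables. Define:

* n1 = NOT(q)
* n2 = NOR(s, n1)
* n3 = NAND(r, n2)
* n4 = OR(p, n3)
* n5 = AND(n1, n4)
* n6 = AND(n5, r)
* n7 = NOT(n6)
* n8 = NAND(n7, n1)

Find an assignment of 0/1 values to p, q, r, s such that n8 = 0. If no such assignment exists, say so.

p=1, q=0, r=0, s=1

n8 = NAND(n7, n1) must be 0, so both n7 = 1 and n1 = 1.
Check with p=1, q=0, r=0, s=1:
n1 = NOT(q) = NOT 0 = 1
n2 = NOR(s, n1) = NOR(1, 1) = 0
n3 = NAND(r, n2) = NAND(0, 0) = 1
n4 = OR(p, n3) = OR(1, 1) = 1
n5 = AND(n1, n4) = AND(1, 1) = 1
n6 = AND(n5, r) = AND(1, 0) = 0
n7 = NOT(n6) = NOT 0 = 1
n8 = NAND(n7, n1) = NAND(1, 1) = 0
So n8 = 0 as required.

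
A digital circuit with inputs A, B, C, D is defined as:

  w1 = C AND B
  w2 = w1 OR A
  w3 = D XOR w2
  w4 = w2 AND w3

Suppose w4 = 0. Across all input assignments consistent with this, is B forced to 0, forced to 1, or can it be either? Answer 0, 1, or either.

either

Both values of B occur among assignments with w4 = 0:
  B=0: A=0, B=0, C=0, D=0
  B=1: A=0, B=1, C=0, D=0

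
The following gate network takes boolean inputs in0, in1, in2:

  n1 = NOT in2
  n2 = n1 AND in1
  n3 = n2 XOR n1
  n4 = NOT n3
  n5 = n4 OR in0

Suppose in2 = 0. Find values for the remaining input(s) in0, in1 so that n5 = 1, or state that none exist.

in0=1 in1=0

Check with in2 = 0 and in0=1, in1=0:
n1 = NOT in2 = NOT 0 = 1
n2 = n1 AND in1 = 1 AND 0 = 0
n3 = n2 XOR n1 = 0 XOR 1 = 1
n4 = NOT n3 = NOT 1 = 0
n5 = n4 OR in0 = 0 OR 1 = 1
So n5 = 1.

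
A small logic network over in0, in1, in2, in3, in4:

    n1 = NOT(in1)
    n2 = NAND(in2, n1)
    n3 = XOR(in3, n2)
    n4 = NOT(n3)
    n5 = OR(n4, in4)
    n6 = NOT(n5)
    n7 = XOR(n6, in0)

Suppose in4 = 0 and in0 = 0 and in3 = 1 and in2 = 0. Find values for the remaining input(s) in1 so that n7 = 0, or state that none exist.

in1=0

Check with in4 = 0 and in0 = 0 and in3 = 1 and in2 = 0 and in1=0:
n1 = NOT(in1) = NOT 0 = 1
n2 = NAND(in2, n1) = NAND(0, 1) = 1
n3 = XOR(in3, n2) = XOR(1, 1) = 0
n4 = NOT(n3) = NOT 0 = 1
n5 = OR(n4, in4) = OR(1, 0) = 1
n6 = NOT(n5) = NOT 1 = 0
n7 = XOR(n6, in0) = XOR(0, 0) = 0
So n7 = 0.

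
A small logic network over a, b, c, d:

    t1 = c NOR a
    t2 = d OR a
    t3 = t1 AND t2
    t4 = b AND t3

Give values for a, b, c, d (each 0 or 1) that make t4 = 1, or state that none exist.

t4 = b AND t3 must be 1, so both b = 1 and t3 = 1.
Check with a=0 b=1 c=0 d=1:
t1 = c NOR a = 0 NOR 0 = 1
t2 = d OR a = 1 OR 0 = 1
t3 = t1 AND t2 = 1 AND 1 = 1
t4 = b AND t3 = 1 AND 1 = 1
So t4 = 1 as required.

a=0 b=1 c=0 d=1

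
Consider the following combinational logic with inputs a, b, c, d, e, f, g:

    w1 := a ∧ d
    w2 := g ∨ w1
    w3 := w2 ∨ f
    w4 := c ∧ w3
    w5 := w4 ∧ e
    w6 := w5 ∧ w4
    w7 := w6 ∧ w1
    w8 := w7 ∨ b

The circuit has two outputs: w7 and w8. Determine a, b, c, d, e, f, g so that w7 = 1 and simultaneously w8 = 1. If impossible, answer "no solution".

a=1, b=1, c=1, d=1, e=1, f=1, g=0

Check with a=1, b=1, c=1, d=1, e=1, f=1, g=0:
w1 = a ∧ d = 1 ∧ 1 = 1
w2 = g ∨ w1 = 0 ∨ 1 = 1
w3 = w2 ∨ f = 1 ∨ 1 = 1
w4 = c ∧ w3 = 1 ∧ 1 = 1
w5 = w4 ∧ e = 1 ∧ 1 = 1
w6 = w5 ∧ w4 = 1 ∧ 1 = 1
w7 = w6 ∧ w1 = 1 ∧ 1 = 1
w8 = w7 ∨ b = 1 ∨ 1 = 1
So w7 = 1 and w8 = 1.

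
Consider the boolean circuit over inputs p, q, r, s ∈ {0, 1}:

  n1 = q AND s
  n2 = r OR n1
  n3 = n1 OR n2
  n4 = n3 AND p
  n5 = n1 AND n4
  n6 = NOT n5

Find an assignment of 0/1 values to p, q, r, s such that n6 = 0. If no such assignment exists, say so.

n6 = NOT n5 must be 0, so n5 = 1.
n5 = n1 AND n4 must be 1, so both n1 = 1 and n4 = 1.
n1 = q AND s must be 1, so both q = 1 and s = 1.
Check with p=1, q=1, r=0, s=1:
n1 = q AND s = 1 AND 1 = 1
n2 = r OR n1 = 0 OR 1 = 1
n3 = n1 OR n2 = 1 OR 1 = 1
n4 = n3 AND p = 1 AND 1 = 1
n5 = n1 AND n4 = 1 AND 1 = 1
n6 = NOT n5 = NOT 1 = 0
So n6 = 0 as required.

p=1, q=1, r=0, s=1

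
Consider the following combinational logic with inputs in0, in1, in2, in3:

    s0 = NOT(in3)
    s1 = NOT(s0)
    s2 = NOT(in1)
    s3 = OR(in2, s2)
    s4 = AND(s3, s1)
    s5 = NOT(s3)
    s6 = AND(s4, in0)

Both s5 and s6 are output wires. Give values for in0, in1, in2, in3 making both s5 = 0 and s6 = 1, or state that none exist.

in0=1, in1=0, in2=0, in3=1

Check with in0=1, in1=0, in2=0, in3=1:
s0 = NOT(in3) = NOT 1 = 0
s1 = NOT(s0) = NOT 0 = 1
s2 = NOT(in1) = NOT 0 = 1
s3 = OR(in2, s2) = OR(0, 1) = 1
s4 = AND(s3, s1) = AND(1, 1) = 1
s5 = NOT(s3) = NOT 1 = 0
s6 = AND(s4, in0) = AND(1, 1) = 1
So s5 = 0 and s6 = 1.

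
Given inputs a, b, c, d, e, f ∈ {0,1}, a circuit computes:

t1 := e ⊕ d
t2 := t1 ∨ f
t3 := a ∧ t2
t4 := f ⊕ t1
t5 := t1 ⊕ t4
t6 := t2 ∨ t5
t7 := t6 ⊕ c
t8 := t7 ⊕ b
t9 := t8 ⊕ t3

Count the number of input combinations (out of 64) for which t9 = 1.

32

t9 = t8 ⊕ t3 must be 1, so t8 and t3 differ.
Enumerating the 64 input combinations, 32 give t9 = 1 and 32 give t9 = 0.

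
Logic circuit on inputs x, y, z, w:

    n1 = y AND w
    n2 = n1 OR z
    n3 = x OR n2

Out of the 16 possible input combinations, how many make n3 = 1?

13

n3 = x OR n2 must be 1, so at least one of x, n2 is 1.
Enumerating the 16 input combinations, 13 give n3 = 1 and 3 give n3 = 0.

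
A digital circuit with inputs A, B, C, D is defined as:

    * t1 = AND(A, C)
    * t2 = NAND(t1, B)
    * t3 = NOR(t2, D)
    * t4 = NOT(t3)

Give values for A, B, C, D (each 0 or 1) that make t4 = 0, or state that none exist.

t4 = NOT(t3) must be 0, so t3 = 1.
t3 = NOR(t2, D) must be 1, so both t2 = 0 and D = 0.
t2 = NAND(t1, B) must be 0, so both t1 = 1 and B = 1.
Check with A=1, B=1, C=1, D=0:
t1 = AND(A, C) = AND(1, 1) = 1
t2 = NAND(t1, B) = NAND(1, 1) = 0
t3 = NOR(t2, D) = NOR(0, 0) = 1
t4 = NOT(t3) = NOT 1 = 0
So t4 = 0 as required.

A=1, B=1, C=1, D=0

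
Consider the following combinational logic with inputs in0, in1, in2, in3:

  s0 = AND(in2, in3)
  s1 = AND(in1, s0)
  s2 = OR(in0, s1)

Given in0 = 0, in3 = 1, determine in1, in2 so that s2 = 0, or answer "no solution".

s2 = OR(in0, s1) must be 0, so both in0 = 0 and s1 = 0.
Check with in0 = 0, in3 = 1 and in1=0, in2=1:
s0 = AND(in2, in3) = AND(1, 1) = 1
s1 = AND(in1, s0) = AND(0, 1) = 0
s2 = OR(in0, s1) = OR(0, 0) = 0
So s2 = 0.

in1=0, in2=1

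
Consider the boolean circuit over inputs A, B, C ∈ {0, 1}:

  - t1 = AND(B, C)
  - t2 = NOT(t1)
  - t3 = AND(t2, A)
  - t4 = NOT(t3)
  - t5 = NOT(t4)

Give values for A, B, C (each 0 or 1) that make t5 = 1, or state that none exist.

A=1 B=1 C=0

t5 = NOT(t4) must be 1, so t4 = 0.
t4 = NOT(t3) must be 0, so t3 = 1.
Check with A=1 B=1 C=0:
t1 = AND(B, C) = AND(1, 0) = 0
t2 = NOT(t1) = NOT 0 = 1
t3 = AND(t2, A) = AND(1, 1) = 1
t4 = NOT(t3) = NOT 1 = 0
t5 = NOT(t4) = NOT 0 = 1
So t5 = 1 as required.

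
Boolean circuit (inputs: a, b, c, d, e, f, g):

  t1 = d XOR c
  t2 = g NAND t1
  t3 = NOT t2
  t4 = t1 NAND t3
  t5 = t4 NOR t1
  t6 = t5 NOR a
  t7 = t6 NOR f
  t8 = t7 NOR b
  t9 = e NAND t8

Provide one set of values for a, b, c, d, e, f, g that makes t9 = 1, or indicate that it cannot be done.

t9 = e NAND t8 must be 1, so at least one of e, t8 is 0.
Check with a=1, b=1, c=0, d=1, e=0, f=0, g=0:
t1 = d XOR c = 1 XOR 0 = 1
t2 = g NAND t1 = 0 NAND 1 = 1
t3 = NOT t2 = NOT 1 = 0
t4 = t1 NAND t3 = 1 NAND 0 = 1
t5 = t4 NOR t1 = 1 NOR 1 = 0
t6 = t5 NOR a = 0 NOR 1 = 0
t7 = t6 NOR f = 0 NOR 0 = 1
t8 = t7 NOR b = 1 NOR 1 = 0
t9 = e NAND t8 = 0 NAND 0 = 1
So t9 = 1 as required.

a=1, b=1, c=0, d=1, e=0, f=0, g=0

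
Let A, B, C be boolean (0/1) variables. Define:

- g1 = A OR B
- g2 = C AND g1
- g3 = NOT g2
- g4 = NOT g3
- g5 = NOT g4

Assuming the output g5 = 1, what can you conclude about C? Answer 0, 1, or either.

Both values of C occur among assignments with g5 = 1:
  C=0: A=0, B=0, C=0
  C=1: A=0, B=0, C=1

either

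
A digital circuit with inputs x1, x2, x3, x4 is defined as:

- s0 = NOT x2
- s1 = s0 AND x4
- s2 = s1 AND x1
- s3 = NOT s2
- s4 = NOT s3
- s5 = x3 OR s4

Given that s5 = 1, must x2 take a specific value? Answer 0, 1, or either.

Both values of x2 occur among assignments with s5 = 1:
  x2=0: x1=0, x2=0, x3=1, x4=0
  x2=1: x1=0, x2=1, x3=1, x4=0

either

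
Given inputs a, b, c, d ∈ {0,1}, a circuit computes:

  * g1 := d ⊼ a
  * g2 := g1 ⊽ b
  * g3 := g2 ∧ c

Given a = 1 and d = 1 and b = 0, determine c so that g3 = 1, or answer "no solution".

c=1

Check with a = 1 and d = 1 and b = 0 and c=1:
g1 = d ⊼ a = 1 ⊼ 1 = 0
g2 = g1 ⊽ b = 0 ⊽ 0 = 1
g3 = g2 ∧ c = 1 ∧ 1 = 1
So g3 = 1.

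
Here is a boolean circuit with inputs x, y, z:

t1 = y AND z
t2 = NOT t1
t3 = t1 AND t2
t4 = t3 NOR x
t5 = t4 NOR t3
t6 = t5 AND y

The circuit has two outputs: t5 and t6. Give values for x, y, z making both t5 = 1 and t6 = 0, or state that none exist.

Check with x=1, y=0, z=1:
t1 = y AND z = 0 AND 1 = 0
t2 = NOT t1 = NOT 0 = 1
t3 = t1 AND t2 = 0 AND 1 = 0
t4 = t3 NOR x = 0 NOR 1 = 0
t5 = t4 NOR t3 = 0 NOR 0 = 1
t6 = t5 AND y = 1 AND 0 = 0
So t5 = 1 and t6 = 0.

x=1, y=0, z=1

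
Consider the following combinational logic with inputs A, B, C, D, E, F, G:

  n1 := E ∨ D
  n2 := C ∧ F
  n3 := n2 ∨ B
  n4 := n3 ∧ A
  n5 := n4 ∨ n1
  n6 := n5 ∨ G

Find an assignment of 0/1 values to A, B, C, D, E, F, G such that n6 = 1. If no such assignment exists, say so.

Check with A=0, B=1, C=1, D=1, E=1, F=0, G=0:
n1 = E ∨ D = 1 ∨ 1 = 1
n2 = C ∧ F = 1 ∧ 0 = 0
n3 = n2 ∨ B = 0 ∨ 1 = 1
n4 = n3 ∧ A = 1 ∧ 0 = 0
n5 = n4 ∨ n1 = 0 ∨ 1 = 1
n6 = n5 ∨ G = 1 ∨ 0 = 1
So n6 = 1 as required.

A=0, B=1, C=1, D=1, E=1, F=0, G=0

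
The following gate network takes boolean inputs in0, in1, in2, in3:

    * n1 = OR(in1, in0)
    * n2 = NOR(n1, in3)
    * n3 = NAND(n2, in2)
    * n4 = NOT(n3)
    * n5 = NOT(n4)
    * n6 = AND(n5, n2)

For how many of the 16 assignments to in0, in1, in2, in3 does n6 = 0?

n6 = AND(n5, n2) must be 0, so at least one of n5, n2 is 0.
Enumerating the 16 input combinations, 15 give n6 = 0 and 1 give n6 = 1.

15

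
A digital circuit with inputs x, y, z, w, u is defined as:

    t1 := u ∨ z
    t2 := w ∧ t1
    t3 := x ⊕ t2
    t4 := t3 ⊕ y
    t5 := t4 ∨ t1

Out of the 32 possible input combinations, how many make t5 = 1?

t5 = t4 ∨ t1 must be 1, so at least one of t4, t1 is 1.
Enumerating the 32 input combinations, 28 give t5 = 1 and 4 give t5 = 0.

28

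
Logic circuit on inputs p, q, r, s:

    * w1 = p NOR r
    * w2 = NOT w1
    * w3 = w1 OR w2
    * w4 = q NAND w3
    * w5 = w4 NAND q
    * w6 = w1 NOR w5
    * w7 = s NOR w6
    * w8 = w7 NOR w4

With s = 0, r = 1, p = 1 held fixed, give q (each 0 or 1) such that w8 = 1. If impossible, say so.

no solution exists

With s = 0, r = 1, p = 1 fixed, none of the 2 settings of q give w8 = 1.
For example, with q=1:
w1 = p NOR r = 1 NOR 1 = 0
w2 = NOT w1 = NOT 0 = 1
w3 = w1 OR w2 = 0 OR 1 = 1
w4 = q NAND w3 = 1 NAND 1 = 0
w5 = w4 NAND q = 0 NAND 1 = 1
w6 = w1 NOR w5 = 0 NOR 1 = 0
w7 = s NOR w6 = 0 NOR 0 = 1
w8 = w7 NOR w4 = 1 NOR 0 = 0
giving w8 = 0 ≠ 1.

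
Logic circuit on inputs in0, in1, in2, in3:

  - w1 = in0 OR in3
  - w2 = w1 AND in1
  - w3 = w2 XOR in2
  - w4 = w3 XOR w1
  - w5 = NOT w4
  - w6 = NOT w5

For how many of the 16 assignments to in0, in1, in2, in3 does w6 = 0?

8

w6 = NOT w5 must be 0, so w5 = 1.
w5 = NOT w4 must be 1, so w4 = 0.
Enumerating the 16 input combinations, 8 give w6 = 0 and 8 give w6 = 1.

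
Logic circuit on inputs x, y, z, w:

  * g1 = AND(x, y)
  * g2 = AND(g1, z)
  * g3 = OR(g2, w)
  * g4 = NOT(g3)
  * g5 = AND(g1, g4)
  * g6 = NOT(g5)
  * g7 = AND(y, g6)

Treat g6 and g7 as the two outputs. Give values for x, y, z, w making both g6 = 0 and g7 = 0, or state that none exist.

Check with x=1, y=1, z=0, w=0:
g1 = AND(x, y) = AND(1, 1) = 1
g2 = AND(g1, z) = AND(1, 0) = 0
g3 = OR(g2, w) = OR(0, 0) = 0
g4 = NOT(g3) = NOT 0 = 1
g5 = AND(g1, g4) = AND(1, 1) = 1
g6 = NOT(g5) = NOT 1 = 0
g7 = AND(y, g6) = AND(1, 0) = 0
So g6 = 0 and g7 = 0.

x=1, y=1, z=0, w=0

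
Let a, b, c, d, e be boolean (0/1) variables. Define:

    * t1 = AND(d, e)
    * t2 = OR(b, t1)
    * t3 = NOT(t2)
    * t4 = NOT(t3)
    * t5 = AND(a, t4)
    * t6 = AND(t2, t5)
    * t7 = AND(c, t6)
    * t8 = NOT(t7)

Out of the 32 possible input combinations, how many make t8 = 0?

5

t8 = NOT(t7) must be 0, so t7 = 1.
t7 = AND(c, t6) must be 1, so both c = 1 and t6 = 1.
t6 = AND(t2, t5) must be 1, so both t2 = 1 and t5 = 1.
Satisfying assignments:
  a=1, b=0, c=1, d=1, e=1
  a=1, b=1, c=1, d=0, e=0
  a=1, b=1, c=1, d=0, e=1
  a=1, b=1, c=1, d=1, e=0
  a=1, b=1, c=1, d=1, e=1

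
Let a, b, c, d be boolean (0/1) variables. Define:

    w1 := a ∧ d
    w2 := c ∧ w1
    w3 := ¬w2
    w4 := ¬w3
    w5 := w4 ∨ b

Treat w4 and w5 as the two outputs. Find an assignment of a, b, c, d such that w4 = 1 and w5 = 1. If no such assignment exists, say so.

Check with a=1, b=0, c=1, d=1:
w1 = a ∧ d = 1 ∧ 1 = 1
w2 = c ∧ w1 = 1 ∧ 1 = 1
w3 = ¬w2 = ¬1 = 0
w4 = ¬w3 = ¬0 = 1
w5 = w4 ∨ b = 1 ∨ 0 = 1
So w4 = 1 and w5 = 1.

a=1, b=0, c=1, d=1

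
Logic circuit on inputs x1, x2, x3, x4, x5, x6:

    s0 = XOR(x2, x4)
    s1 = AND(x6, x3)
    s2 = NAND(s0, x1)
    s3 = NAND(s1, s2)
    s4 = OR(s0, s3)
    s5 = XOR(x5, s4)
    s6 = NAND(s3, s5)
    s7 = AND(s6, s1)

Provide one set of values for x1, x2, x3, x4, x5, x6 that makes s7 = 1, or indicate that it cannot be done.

x1=0, x2=0, x3=1, x4=1, x5=0, x6=1

s7 = AND(s6, s1) must be 1, so both s6 = 1 and s1 = 1.
Check with x1=0, x2=0, x3=1, x4=1, x5=0, x6=1:
s0 = XOR(x2, x4) = XOR(0, 1) = 1
s1 = AND(x6, x3) = AND(1, 1) = 1
s2 = NAND(s0, x1) = NAND(1, 0) = 1
s3 = NAND(s1, s2) = NAND(1, 1) = 0
s4 = OR(s0, s3) = OR(1, 0) = 1
s5 = XOR(x5, s4) = XOR(0, 1) = 1
s6 = NAND(s3, s5) = NAND(0, 1) = 1
s7 = AND(s6, s1) = AND(1, 1) = 1
So s7 = 1 as required.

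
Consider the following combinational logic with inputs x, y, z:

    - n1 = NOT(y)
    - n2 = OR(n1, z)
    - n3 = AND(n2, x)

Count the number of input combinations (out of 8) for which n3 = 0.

5

n3 = AND(n2, x) must be 0, so at least one of n2, x is 0.
Enumerating the 8 input combinations, 5 give n3 = 0 and 3 give n3 = 1.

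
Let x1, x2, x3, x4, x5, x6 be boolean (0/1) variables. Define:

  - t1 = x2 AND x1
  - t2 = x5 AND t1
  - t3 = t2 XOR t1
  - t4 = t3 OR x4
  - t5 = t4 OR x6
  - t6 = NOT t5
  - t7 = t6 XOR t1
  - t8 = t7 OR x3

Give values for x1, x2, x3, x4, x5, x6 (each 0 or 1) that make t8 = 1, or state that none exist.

t8 = t7 OR x3 must be 1, so at least one of t7, x3 is 1.
Check with x1=1, x2=1, x3=1, x4=0, x5=0, x6=0:
t1 = x2 AND x1 = 1 AND 1 = 1
t2 = x5 AND t1 = 0 AND 1 = 0
t3 = t2 XOR t1 = 0 XOR 1 = 1
t4 = t3 OR x4 = 1 OR 0 = 1
t5 = t4 OR x6 = 1 OR 0 = 1
t6 = NOT t5 = NOT 1 = 0
t7 = t6 XOR t1 = 0 XOR 1 = 1
t8 = t7 OR x3 = 1 OR 1 = 1
So t8 = 1 as required.

x1=1, x2=1, x3=1, x4=0, x5=0, x6=0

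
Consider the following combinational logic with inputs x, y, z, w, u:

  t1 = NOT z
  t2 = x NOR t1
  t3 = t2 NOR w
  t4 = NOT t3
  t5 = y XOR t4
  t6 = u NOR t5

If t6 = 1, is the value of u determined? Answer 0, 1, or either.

t6 = u NOR t5 must be 1, so both u = 0 and t5 = 0.
Every assignment with t6 = 1 has u = 0; there are 8 such assignment(s).

0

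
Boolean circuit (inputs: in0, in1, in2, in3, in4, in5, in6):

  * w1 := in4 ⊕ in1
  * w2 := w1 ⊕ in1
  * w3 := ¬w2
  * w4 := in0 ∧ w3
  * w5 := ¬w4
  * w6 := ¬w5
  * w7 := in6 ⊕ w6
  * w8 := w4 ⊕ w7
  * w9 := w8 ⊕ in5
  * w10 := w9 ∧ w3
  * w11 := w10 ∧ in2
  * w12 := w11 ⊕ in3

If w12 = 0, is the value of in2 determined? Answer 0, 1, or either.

either

Both values of in2 occur among assignments with w12 = 0:
  in2=0: in0=0, in1=0, in2=0, in3=0, in4=0, in5=0, in6=0
  in2=1: in0=0, in1=0, in2=1, in3=0, in4=0, in5=0, in6=0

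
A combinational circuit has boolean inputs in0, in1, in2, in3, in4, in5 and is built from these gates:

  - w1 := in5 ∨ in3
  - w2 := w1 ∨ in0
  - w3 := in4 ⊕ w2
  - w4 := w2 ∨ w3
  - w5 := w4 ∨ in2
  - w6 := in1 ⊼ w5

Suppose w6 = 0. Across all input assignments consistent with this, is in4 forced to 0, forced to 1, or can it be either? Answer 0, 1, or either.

either

Both values of in4 occur among assignments with w6 = 0:
  in4=0: in0=0, in1=1, in2=0, in3=0, in4=0, in5=1
  in4=1: in0=0, in1=1, in2=0, in3=0, in4=1, in5=0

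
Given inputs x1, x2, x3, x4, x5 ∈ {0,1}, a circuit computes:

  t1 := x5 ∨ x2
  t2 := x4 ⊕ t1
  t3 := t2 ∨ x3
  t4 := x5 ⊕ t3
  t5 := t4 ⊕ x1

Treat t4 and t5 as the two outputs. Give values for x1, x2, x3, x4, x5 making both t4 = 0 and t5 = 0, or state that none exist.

Check with x1=0 x2=0 x3=1 x4=1 x5=1:
t1 = x5 ∨ x2 = 1 ∨ 0 = 1
t2 = x4 ⊕ t1 = 1 ⊕ 1 = 0
t3 = t2 ∨ x3 = 0 ∨ 1 = 1
t4 = x5 ⊕ t3 = 1 ⊕ 1 = 0
t5 = t4 ⊕ x1 = 0 ⊕ 0 = 0
So t4 = 0 and t5 = 0.

x1=0 x2=0 x3=1 x4=1 x5=1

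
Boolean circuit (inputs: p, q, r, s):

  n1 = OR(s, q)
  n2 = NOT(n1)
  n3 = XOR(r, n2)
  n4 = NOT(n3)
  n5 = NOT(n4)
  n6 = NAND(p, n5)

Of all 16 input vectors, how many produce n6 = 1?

12

n6 = NAND(p, n5) must be 1, so at least one of p, n5 is 0.
Enumerating the 16 input combinations, 12 give n6 = 1 and 4 give n6 = 0.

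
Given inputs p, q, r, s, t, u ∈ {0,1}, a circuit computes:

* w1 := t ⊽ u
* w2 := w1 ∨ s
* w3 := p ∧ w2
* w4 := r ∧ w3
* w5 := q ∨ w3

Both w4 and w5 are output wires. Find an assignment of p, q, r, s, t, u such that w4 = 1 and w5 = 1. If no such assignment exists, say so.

Check with p=1, q=0, r=1, s=1, t=1, u=1:
w1 = t ⊽ u = 1 ⊽ 1 = 0
w2 = w1 ∨ s = 0 ∨ 1 = 1
w3 = p ∧ w2 = 1 ∧ 1 = 1
w4 = r ∧ w3 = 1 ∧ 1 = 1
w5 = q ∨ w3 = 0 ∨ 1 = 1
So w4 = 1 and w5 = 1.

p=1, q=0, r=1, s=1, t=1, u=1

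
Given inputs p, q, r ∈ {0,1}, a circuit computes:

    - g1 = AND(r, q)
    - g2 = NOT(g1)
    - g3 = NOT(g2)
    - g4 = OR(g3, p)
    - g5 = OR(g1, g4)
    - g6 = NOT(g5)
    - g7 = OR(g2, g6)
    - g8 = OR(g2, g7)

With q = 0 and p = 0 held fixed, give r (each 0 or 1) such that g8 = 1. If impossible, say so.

r=0

Check with q = 0 and p = 0 and r=0:
g1 = AND(r, q) = AND(0, 0) = 0
g2 = NOT(g1) = NOT 0 = 1
g3 = NOT(g2) = NOT 1 = 0
g4 = OR(g3, p) = OR(0, 0) = 0
g5 = OR(g1, g4) = OR(0, 0) = 0
g6 = NOT(g5) = NOT 0 = 1
g7 = OR(g2, g6) = OR(1, 1) = 1
g8 = OR(g2, g7) = OR(1, 1) = 1
So g8 = 1.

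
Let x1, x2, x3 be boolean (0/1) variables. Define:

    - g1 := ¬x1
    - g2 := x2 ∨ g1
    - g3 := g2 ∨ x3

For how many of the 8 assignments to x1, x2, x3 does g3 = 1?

7

g3 = g2 ∨ x3 must be 1, so at least one of g2, x3 is 1.
Enumerating the 8 input combinations, 7 give g3 = 1 and 1 give g3 = 0.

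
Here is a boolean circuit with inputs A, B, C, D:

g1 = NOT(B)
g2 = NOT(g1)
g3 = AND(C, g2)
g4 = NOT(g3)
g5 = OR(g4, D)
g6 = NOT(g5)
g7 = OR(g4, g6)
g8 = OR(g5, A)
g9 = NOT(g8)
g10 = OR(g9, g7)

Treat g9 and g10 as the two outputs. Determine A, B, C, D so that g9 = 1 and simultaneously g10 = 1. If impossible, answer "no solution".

Check with A=0, B=1, C=1, D=0:
g1 = NOT(B) = NOT 1 = 0
g2 = NOT(g1) = NOT 0 = 1
g3 = AND(C, g2) = AND(1, 1) = 1
g4 = NOT(g3) = NOT 1 = 0
g5 = OR(g4, D) = OR(0, 0) = 0
g6 = NOT(g5) = NOT 0 = 1
g7 = OR(g4, g6) = OR(0, 1) = 1
g8 = OR(g5, A) = OR(0, 0) = 0
g9 = NOT(g8) = NOT 0 = 1
g10 = OR(g9, g7) = OR(1, 1) = 1
So g9 = 1 and g10 = 1.

A=0, B=1, C=1, D=0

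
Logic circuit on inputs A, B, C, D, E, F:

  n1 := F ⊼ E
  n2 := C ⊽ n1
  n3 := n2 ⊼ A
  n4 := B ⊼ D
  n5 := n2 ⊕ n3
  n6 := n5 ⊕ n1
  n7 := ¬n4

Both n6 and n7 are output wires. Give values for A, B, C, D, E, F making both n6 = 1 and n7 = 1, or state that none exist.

A=1, B=1, C=1, D=1, E=1, F=1

Check with A=1, B=1, C=1, D=1, E=1, F=1:
n1 = F ⊼ E = 1 ⊼ 1 = 0
n2 = C ⊽ n1 = 1 ⊽ 0 = 0
n3 = n2 ⊼ A = 0 ⊼ 1 = 1
n4 = B ⊼ D = 1 ⊼ 1 = 0
n5 = n2 ⊕ n3 = 0 ⊕ 1 = 1
n6 = n5 ⊕ n1 = 1 ⊕ 0 = 1
n7 = ¬n4 = ¬0 = 1
So n6 = 1 and n7 = 1.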